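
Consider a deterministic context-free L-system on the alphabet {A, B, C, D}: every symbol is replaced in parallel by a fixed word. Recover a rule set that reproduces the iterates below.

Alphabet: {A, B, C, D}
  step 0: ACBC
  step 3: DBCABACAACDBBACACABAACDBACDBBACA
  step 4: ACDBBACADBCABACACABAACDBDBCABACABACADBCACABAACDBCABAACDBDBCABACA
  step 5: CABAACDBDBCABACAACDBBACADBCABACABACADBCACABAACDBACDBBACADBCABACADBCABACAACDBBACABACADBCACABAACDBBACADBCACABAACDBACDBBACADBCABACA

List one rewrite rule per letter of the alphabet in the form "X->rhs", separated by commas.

A->CA, B->DB, C->BA, D->AC

  step 4 ⇒ step 5: ACDBBACADBCABACACABAACDBDBCABACABACADBCACABAACDBCABAACDBDBCABACA ⇒ CA·BA·AC·DB·DB·CA·BA·CA·AC·DB·BA·CA·DB·CA·BA·CA·BA·CA·DB·CA·CA·BA·AC·DB·AC·DB·BA·CA·DB·CA·BA·CA·DB·CA·BA·CA·AC·DB·BA·CA·BA·CA·DB·CA·CA·BA·AC·DB·BA·CA·DB·CA·CA·BA·AC·DB·AC·DB·BA·CA·DB·CA·BA·CA
    A ↦ CA
    B ↦ DB
    C ↦ BA
    D ↦ AC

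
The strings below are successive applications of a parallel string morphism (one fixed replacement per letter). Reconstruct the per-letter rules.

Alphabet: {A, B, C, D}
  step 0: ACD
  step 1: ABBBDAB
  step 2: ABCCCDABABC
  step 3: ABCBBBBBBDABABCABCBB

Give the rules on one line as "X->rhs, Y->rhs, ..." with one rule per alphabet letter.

A->AB, B->C, C->BB, D->DAB

  step 2 ⇒ step 3: ABCCCDABABC ⇒ AB·C·BB·BB·BB·DAB·AB·C·AB·C·BB
    A ↦ AB
    B ↦ C
    C ↦ BB
    D ↦ DAB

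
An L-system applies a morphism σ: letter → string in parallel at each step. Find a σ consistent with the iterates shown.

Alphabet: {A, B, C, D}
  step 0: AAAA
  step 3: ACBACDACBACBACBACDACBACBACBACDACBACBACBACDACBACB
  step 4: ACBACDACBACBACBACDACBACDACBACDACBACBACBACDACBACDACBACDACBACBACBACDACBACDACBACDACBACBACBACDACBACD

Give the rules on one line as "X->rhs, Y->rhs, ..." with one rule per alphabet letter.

A->ACB, B->D, C->AC, D->B

  step 3 ⇒ step 4: ACBACDACBACBACBACDACBACBACBACDACBACBACBACDACBACB ⇒ ACB·AC·D·ACB·AC·B·ACB·AC·D·ACB·AC·D·ACB·AC·D·ACB·AC·B·ACB·AC·D·ACB·AC·D·ACB·AC·D·ACB·AC·B·ACB·AC·D·ACB·AC·D·ACB·AC·D·ACB·AC·B·ACB·AC·D·ACB·AC·D
    A ↦ ACB
    B ↦ D
    C ↦ AC
    D ↦ B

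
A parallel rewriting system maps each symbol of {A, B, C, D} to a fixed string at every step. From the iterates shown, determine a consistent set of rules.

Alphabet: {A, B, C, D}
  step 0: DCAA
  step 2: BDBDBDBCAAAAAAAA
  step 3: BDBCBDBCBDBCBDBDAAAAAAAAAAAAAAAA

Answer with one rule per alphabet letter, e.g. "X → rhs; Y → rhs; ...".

  step 2 ⇒ step 3: BDBDBDBCAAAAAAAA ⇒ BD·BC·BD·BC·BD·BC·BD·BD·AA·AA·AA·AA·AA·AA·AA·AA
    A ↦ AA
    B ↦ BD
    C ↦ BD
    D ↦ BC

A->AA, B->BD, C->BD, D->BC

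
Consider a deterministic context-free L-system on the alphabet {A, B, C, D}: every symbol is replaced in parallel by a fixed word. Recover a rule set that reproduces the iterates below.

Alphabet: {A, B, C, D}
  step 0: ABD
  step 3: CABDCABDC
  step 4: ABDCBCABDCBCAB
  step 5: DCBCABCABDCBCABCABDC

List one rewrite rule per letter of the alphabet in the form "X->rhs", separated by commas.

  step 4 ⇒ step 5: ABDCBCABDCBCAB ⇒ D·C·BC·AB·C·AB·D·C·BC·AB·C·AB·D·C
    A ↦ D
    B ↦ C
    C ↦ AB
    D ↦ BC

A->D, B->C, C->AB, D->BC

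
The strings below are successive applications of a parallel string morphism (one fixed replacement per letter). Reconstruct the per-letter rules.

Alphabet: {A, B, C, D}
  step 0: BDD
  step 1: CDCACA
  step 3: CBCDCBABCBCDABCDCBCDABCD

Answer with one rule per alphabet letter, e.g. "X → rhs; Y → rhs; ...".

A->AB, B->CD, C->CB, D->CA

  step 0 ⇒ step 1: BDD ⇒ CD·CA·CA
    B ↦ CD
    D ↦ CA
    A ↦ AB  (constrained at step 1)
    C ↦ CB  (constrained at step 1)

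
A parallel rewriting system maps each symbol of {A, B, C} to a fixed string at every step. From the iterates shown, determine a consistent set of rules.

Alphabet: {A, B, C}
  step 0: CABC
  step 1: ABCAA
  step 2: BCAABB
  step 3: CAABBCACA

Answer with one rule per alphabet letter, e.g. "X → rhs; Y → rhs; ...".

A->B, B->CA, C->A

  step 2 ⇒ step 3: BCAABB ⇒ CA·A·B·B·CA·CA
    A ↦ B
    B ↦ CA
    C ↦ A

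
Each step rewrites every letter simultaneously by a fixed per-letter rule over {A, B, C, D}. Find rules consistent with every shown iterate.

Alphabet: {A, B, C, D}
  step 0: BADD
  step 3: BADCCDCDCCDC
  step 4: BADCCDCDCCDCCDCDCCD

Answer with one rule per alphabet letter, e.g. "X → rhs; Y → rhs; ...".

  step 3 ⇒ step 4: BADCCDCDCCDC ⇒ BA·D·C·CD·CD·C·CD·C·CD·CD·C·CD
    A ↦ D
    B ↦ BA
    C ↦ CD
    D ↦ C

A->D, B->BA, C->CD, D->C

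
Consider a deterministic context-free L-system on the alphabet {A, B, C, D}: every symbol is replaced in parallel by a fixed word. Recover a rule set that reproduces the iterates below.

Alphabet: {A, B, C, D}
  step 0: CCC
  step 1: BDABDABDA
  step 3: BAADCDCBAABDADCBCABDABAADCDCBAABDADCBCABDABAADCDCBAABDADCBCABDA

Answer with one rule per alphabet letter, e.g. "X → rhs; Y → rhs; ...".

A->DC, B->BAA, C->BDA, D->BCA

  step 0 ⇒ step 1: CCC ⇒ BDA·BDA·BDA
    C ↦ BDA
    A ↦ DC  (constrained at step 1)
    B ↦ BAA  (constrained at step 1)
    D ↦ BCA  (constrained at step 1)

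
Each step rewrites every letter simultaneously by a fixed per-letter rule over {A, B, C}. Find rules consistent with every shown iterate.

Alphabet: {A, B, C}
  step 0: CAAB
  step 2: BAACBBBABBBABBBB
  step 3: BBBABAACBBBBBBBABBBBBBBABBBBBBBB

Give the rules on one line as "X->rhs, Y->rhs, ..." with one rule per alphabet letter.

  step 2 ⇒ step 3: BAACBBBABBBABBBB ⇒ BB·BA·BA·AC·BB·BB·BB·BA·BB·BB·BB·BA·BB·BB·BB·BB
    A ↦ BA
    B ↦ BB
    C ↦ AC

A->BA, B->BB, C->AC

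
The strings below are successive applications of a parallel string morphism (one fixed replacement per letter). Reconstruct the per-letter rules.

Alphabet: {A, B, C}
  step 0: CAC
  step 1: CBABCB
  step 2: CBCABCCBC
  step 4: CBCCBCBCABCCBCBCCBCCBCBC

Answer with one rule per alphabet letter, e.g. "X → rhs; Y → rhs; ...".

A->AB, B->C, C->CB

  step 1 ⇒ step 2: CBABCB ⇒ CB·C·AB·C·CB·C
    A ↦ AB
    B ↦ C
    C ↦ CB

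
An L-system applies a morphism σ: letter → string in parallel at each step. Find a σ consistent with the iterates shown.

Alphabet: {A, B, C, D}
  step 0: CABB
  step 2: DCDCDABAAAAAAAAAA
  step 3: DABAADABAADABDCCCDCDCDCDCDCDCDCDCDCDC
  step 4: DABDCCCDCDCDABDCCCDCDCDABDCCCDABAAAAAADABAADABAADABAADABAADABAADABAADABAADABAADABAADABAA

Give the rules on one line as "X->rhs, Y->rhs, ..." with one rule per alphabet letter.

  step 3 ⇒ step 4: DABAADABAADABDCCCDCDCDCDCDCDCDCDCDCDC ⇒ DAB·DC·CC·DC·DC·DAB·DC·CC·DC·DC·DAB·DC·CC·DAB·AA·AA·AA·DAB·AA·DAB·AA·DAB·AA·DAB·AA·DAB·AA·DAB·AA·DAB·AA·DAB·AA·DAB·AA·DAB·AA
    A ↦ DC
    B ↦ CC
    C ↦ AA
    D ↦ DAB

A->DC, B->CC, C->AA, D->DAB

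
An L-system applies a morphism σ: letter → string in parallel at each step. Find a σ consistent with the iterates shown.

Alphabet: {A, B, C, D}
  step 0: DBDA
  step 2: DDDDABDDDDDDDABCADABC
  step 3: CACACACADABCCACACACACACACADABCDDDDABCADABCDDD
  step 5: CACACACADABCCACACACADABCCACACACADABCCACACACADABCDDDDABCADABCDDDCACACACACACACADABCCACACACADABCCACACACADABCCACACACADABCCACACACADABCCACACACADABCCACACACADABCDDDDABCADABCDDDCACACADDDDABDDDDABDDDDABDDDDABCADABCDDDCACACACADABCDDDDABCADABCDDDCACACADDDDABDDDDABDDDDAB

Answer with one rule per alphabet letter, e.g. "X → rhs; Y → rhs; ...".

A->DAB, B->C, C->DDD, D->CA

  step 2 ⇒ step 3: DDDDABDDDDDDDABCADABC ⇒ CA·CA·CA·CA·DAB·C·CA·CA·CA·CA·CA·CA·CA·DAB·C·DDD·DAB·CA·DAB·C·DDD
    A ↦ DAB
    B ↦ C
    C ↦ DDD
    D ↦ CA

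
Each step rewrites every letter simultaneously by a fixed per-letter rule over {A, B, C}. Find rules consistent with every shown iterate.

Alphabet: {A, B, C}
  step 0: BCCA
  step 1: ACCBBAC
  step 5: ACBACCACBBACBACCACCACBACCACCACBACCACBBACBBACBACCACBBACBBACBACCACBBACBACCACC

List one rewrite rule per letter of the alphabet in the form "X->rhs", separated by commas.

  step 0 ⇒ step 1: BCCA ⇒ ACC·B·B·AC
    A ↦ AC
    B ↦ ACC
    C ↦ B

A->AC, B->ACC, C->B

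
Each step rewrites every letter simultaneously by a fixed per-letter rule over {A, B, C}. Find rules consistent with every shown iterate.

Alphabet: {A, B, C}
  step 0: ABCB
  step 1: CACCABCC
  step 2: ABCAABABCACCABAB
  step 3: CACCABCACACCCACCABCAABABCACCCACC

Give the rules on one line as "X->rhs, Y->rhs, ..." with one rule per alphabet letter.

  step 2 ⇒ step 3: ABCAABABCACCABAB ⇒ CA·CC·AB·CA·CA·CC·CA·CC·AB·CA·AB·AB·CA·CC·CA·CC
    A ↦ CA
    B ↦ CC
    C ↦ AB

A->CA, B->CC, C->AB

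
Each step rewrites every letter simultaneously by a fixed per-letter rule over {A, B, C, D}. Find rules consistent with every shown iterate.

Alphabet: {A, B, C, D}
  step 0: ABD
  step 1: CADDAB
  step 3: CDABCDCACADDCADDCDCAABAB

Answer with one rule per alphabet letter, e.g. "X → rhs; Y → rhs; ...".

  step 0 ⇒ step 1: ABD ⇒ CA·DD·AB
    A ↦ CA
    B ↦ DD
    D ↦ AB
    C ↦ CD  (constrained at step 1)

A->CA, B->DD, C->CD, D->AB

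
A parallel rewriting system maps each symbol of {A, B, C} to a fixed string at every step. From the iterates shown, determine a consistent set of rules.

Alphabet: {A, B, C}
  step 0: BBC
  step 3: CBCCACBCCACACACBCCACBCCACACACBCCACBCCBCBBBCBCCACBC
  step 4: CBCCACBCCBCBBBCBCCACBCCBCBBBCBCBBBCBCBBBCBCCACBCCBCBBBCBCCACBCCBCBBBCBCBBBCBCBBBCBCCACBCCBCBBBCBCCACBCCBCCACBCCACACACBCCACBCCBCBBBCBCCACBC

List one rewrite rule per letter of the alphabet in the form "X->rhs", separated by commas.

A->BBB, B->CA, C->CBC

  step 3 ⇒ step 4: CBCCACBCCACACACBCCACBCCACACACBCCACBCCBCBBBCBCCACBC ⇒ CBC·CA·CBC·CBC·BBB·CBC·CA·CBC·CBC·BBB·CBC·BBB·CBC·BBB·CBC·CA·CBC·CBC·BBB·CBC·CA·CBC·CBC·BBB·CBC·BBB·CBC·BBB·CBC·CA·CBC·CBC·BBB·CBC·CA·CBC·CBC·CA·CBC·CA·CA·CA·CBC·CA·CBC·CBC·BBB·CBC·CA·CBC
    A ↦ BBB
    B ↦ CA
    C ↦ CBC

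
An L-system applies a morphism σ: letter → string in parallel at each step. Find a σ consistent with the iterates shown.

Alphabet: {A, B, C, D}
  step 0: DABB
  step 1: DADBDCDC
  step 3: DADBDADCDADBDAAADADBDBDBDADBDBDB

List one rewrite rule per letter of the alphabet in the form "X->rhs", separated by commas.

  step 0 ⇒ step 1: DABB ⇒ DA·DB·DC·DC
    A ↦ DB
    B ↦ DC
    D ↦ DA
    C ↦ AA  (constrained at step 1)

A->DB, B->DC, C->AA, D->DA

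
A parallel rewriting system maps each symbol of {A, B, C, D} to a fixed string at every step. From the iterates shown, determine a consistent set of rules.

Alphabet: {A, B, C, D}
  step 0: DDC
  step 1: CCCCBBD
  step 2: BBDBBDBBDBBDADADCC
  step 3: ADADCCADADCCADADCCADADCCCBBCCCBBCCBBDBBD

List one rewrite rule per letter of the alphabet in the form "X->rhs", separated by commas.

  step 2 ⇒ step 3: BBDBBDBBDBBDADADCC ⇒ AD·AD·CC·AD·AD·CC·AD·AD·CC·AD·AD·CC·CBB·CC·CBB·CC·BBD·BBD
    A ↦ CBB
    B ↦ AD
    C ↦ BBD
    D ↦ CC

A->CBB, B->AD, C->BBD, D->CC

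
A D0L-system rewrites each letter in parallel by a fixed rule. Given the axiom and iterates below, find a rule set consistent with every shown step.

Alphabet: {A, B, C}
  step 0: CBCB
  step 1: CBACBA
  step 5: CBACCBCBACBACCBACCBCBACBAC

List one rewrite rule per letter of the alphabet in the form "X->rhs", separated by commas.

  step 0 ⇒ step 1: CBCB ⇒ CB·A·CB·A
    B ↦ A
    C ↦ CB
    A ↦ C  (constrained at step 1)

A->C, B->A, C->CB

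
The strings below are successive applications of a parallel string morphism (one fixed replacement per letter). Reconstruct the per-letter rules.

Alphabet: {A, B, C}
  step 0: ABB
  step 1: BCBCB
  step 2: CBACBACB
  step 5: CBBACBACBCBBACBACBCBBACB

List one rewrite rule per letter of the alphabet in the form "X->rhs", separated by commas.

A->B, B->CB, C->A

  step 1 ⇒ step 2: BCBCB ⇒ CB·A·CB·A·CB
    B ↦ CB
    C ↦ A
  step 0 ⇒ step 1: ABB ⇒ B·CB·CB
    A ↦ B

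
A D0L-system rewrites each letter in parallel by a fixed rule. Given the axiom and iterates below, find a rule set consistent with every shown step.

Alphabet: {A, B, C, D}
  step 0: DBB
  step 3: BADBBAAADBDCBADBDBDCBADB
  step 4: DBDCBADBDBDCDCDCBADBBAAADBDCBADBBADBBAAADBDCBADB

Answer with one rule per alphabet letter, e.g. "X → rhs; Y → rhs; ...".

A->DC, B->DB, C->AA, D->BA

  step 3 ⇒ step 4: BADBBAAADBDCBADBDBDCBADB ⇒ DB·DC·BA·DB·DB·DC·DC·DC·BA·DB·BA·AA·DB·DC·BA·DB·BA·DB·BA·AA·DB·DC·BA·DB
    A ↦ DC
    B ↦ DB
    C ↦ AA
    D ↦ BA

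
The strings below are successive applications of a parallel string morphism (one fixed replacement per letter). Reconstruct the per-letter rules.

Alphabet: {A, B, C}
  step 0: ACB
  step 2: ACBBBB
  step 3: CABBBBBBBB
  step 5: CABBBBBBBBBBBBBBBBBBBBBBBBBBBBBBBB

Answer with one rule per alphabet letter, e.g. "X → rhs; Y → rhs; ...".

  step 2 ⇒ step 3: ACBBBB ⇒ C·A·BB·BB·BB·BB
    A ↦ C
    B ↦ BB
    C ↦ A

A->C, B->BB, C->A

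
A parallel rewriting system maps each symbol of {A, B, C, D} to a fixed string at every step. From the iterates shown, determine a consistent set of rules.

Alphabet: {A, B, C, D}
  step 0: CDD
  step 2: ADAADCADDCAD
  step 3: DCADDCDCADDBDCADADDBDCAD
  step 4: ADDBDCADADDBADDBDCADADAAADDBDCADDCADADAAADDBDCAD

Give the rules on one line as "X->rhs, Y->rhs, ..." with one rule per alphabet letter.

  step 3 ⇒ step 4: DCADDCDCADDBDCADADDBDCAD ⇒ AD·DB·DC·AD·AD·DB·AD·DB·DC·AD·AD·AA·AD·DB·DC·AD·DC·AD·AD·AA·AD·DB·DC·AD
    A ↦ DC
    B ↦ AA
    C ↦ DB
    D ↦ AD

A->DC, B->AA, C->DB, D->AD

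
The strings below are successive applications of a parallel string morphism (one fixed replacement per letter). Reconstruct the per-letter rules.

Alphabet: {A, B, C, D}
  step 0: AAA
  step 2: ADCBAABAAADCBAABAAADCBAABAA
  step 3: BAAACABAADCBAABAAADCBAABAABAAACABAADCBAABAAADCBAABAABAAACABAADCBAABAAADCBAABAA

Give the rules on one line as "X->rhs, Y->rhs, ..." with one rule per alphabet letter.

  step 2 ⇒ step 3: ADCBAABAAADCBAABAAADCBAABAA ⇒ BAA·AC·ABA·ADC·BAA·BAA·ADC·BAA·BAA·BAA·AC·ABA·ADC·BAA·BAA·ADC·BAA·BAA·BAA·AC·ABA·ADC·BAA·BAA·ADC·BAA·BAA
    A ↦ BAA
    B ↦ ADC
    C ↦ ABA
    D ↦ AC

A->BAA, B->ADC, C->ABA, D->AC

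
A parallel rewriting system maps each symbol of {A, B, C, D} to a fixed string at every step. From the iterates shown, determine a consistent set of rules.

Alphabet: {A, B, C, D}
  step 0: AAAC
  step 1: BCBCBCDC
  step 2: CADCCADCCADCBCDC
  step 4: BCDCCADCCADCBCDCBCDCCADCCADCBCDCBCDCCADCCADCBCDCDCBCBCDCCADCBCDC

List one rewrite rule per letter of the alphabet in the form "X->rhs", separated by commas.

  step 1 ⇒ step 2: BCBCBCDC ⇒ CA·DC·CA·DC·CA·DC·BC·DC
    B ↦ CA
    C ↦ DC
    D ↦ BC
  step 0 ⇒ step 1: AAAC ⇒ BC·BC·BC·DC
    A ↦ BC

A->BC, B->CA, C->DC, D->BC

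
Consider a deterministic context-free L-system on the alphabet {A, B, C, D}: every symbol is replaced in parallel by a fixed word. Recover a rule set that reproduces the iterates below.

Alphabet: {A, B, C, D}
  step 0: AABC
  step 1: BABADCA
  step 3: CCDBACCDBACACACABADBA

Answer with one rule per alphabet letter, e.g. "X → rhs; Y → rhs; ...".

A->BA, B->D, C->CA, D->CC

  step 0 ⇒ step 1: AABC ⇒ BA·BA·D·CA
    A ↦ BA
    B ↦ D
    C ↦ CA
    D ↦ CC  (constrained at step 1)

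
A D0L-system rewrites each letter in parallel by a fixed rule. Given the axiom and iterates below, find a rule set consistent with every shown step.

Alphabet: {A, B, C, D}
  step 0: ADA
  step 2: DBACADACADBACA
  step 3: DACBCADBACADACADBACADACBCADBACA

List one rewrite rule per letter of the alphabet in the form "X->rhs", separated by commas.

  step 2 ⇒ step 3: DBACADACADBACA ⇒ DA·CB·CA·DBA·CA·DA·CA·DBA·CA·DA·CB·CA·DBA·CA
    A ↦ CA
    B ↦ CB
    C ↦ DBA
    D ↦ DA

A->CA, B->CB, C->DBA, D->DA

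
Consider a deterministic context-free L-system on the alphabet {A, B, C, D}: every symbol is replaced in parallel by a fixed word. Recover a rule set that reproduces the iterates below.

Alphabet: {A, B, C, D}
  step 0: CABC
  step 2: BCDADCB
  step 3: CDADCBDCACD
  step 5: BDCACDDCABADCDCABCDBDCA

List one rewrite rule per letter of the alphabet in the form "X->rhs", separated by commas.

  step 2 ⇒ step 3: BCDADCB ⇒ CD·A·DC·B·DC·A·CD
    A ↦ B
    B ↦ CD
    C ↦ A
    D ↦ DC

A->B, B->CD, C->A, D->DC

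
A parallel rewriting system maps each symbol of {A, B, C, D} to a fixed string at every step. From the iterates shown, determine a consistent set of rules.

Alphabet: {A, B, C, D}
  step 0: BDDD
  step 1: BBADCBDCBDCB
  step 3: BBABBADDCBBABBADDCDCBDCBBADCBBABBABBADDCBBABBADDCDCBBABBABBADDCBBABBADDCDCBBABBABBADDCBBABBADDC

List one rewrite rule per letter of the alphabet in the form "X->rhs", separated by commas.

A->DDC, B->BBA, C->BA, D->DCB

  step 0 ⇒ step 1: BDDD ⇒ BBA·DCB·DCB·DCB
    B ↦ BBA
    D ↦ DCB
    A ↦ DDC  (constrained at step 1)
    C ↦ BA  (constrained at step 1)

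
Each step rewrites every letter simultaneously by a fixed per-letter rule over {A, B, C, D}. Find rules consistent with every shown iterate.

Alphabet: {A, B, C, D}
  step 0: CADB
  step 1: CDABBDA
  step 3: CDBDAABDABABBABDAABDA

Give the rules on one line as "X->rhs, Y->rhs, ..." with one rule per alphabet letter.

A->AB, B->DA, C->CD, D->B

  step 0 ⇒ step 1: CADB ⇒ CD·AB·B·DA
    A ↦ AB
    B ↦ DA
    C ↦ CD
    D ↦ B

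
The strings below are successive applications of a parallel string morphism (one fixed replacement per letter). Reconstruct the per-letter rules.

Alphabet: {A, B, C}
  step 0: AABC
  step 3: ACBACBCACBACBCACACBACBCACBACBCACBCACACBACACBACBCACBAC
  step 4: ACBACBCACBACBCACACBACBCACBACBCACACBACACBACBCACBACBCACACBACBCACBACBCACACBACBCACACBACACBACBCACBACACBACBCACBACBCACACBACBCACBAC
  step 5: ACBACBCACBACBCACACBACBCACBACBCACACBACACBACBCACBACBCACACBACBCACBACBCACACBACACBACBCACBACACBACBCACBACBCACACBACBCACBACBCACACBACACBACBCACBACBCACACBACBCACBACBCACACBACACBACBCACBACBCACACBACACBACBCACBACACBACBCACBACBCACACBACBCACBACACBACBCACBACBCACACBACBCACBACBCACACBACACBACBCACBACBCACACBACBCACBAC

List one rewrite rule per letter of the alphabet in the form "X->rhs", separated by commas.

A->ACB, B->BC, C->AC

  step 4 ⇒ step 5: ACBACBCACBACBCACACBACBCACBACBCACACBACACBACBCACBACBCACACBACBCACBACBCACACBACBCACACBACACBACBCACBACACBACBCACBACBCACACBACBCACBAC ⇒ ACB·AC·BC·ACB·AC·BC·AC·ACB·AC·BC·ACB·AC·BC·AC·ACB·AC·ACB·AC·BC·ACB·AC·BC·AC·ACB·AC·BC·ACB·AC·BC·AC·ACB·AC·ACB·AC·BC·ACB·AC·ACB·AC·BC·ACB·AC·BC·AC·ACB·AC·BC·ACB·AC·BC·AC·ACB·AC·ACB·AC·BC·ACB·AC·BC·AC·ACB·AC·BC·ACB·AC·BC·AC·ACB·AC·ACB·AC·BC·ACB·AC·BC·AC·ACB·AC·ACB·AC·BC·ACB·AC·ACB·AC·BC·ACB·AC·BC·AC·ACB·AC·BC·ACB·AC·ACB·AC·BC·ACB·AC·BC·AC·ACB·AC·BC·ACB·AC·BC·AC·ACB·AC·ACB·AC·BC·ACB·AC·BC·AC·ACB·AC·BC·ACB·AC
    A ↦ ACB
    B ↦ BC
    C ↦ AC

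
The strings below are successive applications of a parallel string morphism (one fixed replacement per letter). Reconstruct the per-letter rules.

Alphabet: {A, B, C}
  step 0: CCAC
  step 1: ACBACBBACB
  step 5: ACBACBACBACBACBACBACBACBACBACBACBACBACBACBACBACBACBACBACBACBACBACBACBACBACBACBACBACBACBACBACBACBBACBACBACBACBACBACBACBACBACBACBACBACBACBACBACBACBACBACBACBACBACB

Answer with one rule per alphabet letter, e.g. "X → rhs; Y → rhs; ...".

A->B, B->AC, C->ACB

  step 0 ⇒ step 1: CCAC ⇒ ACB·ACB·B·ACB
    A ↦ B
    C ↦ ACB
    B ↦ AC  (constrained at step 1)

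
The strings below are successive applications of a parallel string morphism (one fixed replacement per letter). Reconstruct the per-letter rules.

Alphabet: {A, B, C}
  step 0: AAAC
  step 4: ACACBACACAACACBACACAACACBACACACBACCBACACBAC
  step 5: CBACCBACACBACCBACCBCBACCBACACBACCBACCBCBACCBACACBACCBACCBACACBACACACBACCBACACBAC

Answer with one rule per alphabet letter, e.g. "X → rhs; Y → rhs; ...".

A->CB, B->A, C->AC

  step 4 ⇒ step 5: ACACBACACAACACBACACAACACBACACACBACCBACACBAC ⇒ CB·AC·CB·AC·A·CB·AC·CB·AC·CB·CB·AC·CB·AC·A·CB·AC·CB·AC·CB·CB·AC·CB·AC·A·CB·AC·CB·AC·CB·AC·A·CB·AC·AC·A·CB·AC·CB·AC·A·CB·AC
    A ↦ CB
    B ↦ A
    C ↦ AC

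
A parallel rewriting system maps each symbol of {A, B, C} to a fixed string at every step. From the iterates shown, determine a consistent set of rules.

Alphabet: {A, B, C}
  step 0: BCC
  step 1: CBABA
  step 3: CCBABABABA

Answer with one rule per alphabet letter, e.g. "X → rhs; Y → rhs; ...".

A->C, B->C, C->BA

  step 0 ⇒ step 1: BCC ⇒ C·BA·BA
    B ↦ C
    C ↦ BA
    A ↦ C  (constrained at step 1)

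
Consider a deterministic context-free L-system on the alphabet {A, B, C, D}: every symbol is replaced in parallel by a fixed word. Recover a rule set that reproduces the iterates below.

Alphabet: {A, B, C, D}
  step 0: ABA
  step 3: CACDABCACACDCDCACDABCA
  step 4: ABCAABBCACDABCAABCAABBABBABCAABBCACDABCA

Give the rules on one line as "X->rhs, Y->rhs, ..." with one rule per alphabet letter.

  step 3 ⇒ step 4: CACDABCACACDCDCACDABCA ⇒ AB·CA·AB·B·CA·CD·AB·CA·AB·CA·AB·B·AB·B·AB·CA·AB·B·CA·CD·AB·CA
    A ↦ CA
    B ↦ CD
    C ↦ AB
    D ↦ B

A->CA, B->CD, C->AB, D->B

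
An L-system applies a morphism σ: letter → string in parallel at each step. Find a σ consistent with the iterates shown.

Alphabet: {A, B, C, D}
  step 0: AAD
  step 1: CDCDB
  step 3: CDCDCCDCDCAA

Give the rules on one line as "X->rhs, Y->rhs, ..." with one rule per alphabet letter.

  step 0 ⇒ step 1: AAD ⇒ CD·CD·B
    A ↦ CD
    D ↦ B
    B ↦ C  (constrained at step 1)
    C ↦ AA  (constrained at step 1)

A->CD, B->C, C->AA, D->B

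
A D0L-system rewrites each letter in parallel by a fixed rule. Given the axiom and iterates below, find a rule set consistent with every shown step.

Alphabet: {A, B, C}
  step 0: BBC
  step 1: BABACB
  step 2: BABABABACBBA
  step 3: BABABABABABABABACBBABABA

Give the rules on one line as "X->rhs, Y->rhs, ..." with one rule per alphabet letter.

  step 2 ⇒ step 3: BABABABACBBA ⇒ BA·BA·BA·BA·BA·BA·BA·BA·CB·BA·BA·BA
    A ↦ BA
    B ↦ BA
    C ↦ CB

A->BA, B->BA, C->CB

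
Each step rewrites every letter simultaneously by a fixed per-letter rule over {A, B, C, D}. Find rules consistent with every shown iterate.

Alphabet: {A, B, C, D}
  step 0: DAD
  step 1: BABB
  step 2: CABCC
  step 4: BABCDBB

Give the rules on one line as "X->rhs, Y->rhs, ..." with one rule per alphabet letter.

  step 1 ⇒ step 2: BABB ⇒ C·AB·C·C
    A ↦ AB
    B ↦ C
    C ↦ D  (constrained at step 2)
  step 0 ⇒ step 1: DAD ⇒ B·AB·B
    D ↦ B

A->AB, B->C, C->D, D->B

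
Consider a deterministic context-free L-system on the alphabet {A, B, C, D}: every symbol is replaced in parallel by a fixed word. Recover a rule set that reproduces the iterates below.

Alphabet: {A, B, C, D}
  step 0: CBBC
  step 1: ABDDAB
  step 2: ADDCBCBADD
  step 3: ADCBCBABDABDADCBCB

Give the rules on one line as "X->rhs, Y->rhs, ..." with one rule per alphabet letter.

  step 2 ⇒ step 3: ADDCBCBADD ⇒ AD·CB·CB·AB·D·AB·D·AD·CB·CB
    A ↦ AD
    B ↦ D
    C ↦ AB
    D ↦ CB

A->AD, B->D, C->AB, D->CB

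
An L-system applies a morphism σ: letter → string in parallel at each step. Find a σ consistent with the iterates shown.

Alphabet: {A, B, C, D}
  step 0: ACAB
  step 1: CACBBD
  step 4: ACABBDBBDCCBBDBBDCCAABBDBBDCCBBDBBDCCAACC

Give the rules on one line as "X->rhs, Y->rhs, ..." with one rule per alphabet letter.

A->C, B->BBD, C->A, D->CC

  step 0 ⇒ step 1: ACAB ⇒ C·A·C·BBD
    A ↦ C
    B ↦ BBD
    C ↦ A
    D ↦ CC  (constrained at step 1)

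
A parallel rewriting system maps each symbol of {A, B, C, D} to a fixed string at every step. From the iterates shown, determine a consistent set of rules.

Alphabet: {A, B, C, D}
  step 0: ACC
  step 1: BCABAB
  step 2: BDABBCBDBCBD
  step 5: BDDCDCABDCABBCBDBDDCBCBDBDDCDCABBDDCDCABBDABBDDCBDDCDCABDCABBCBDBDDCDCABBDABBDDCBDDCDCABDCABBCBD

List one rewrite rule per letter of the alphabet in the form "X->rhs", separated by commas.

A->BC, B->BD, C->AB, D->DC

  step 1 ⇒ step 2: BCABAB ⇒ BD·AB·BC·BD·BC·BD
    A ↦ BC
    B ↦ BD
    C ↦ AB
    D ↦ DC  (constrained at step 2)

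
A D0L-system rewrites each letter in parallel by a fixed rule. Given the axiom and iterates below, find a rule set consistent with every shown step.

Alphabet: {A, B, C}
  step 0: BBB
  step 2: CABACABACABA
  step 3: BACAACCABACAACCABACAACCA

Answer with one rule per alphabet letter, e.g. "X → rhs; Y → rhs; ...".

A->CA, B->AC, C->BA

  step 2 ⇒ step 3: CABACABACABA ⇒ BA·CA·AC·CA·BA·CA·AC·CA·BA·CA·AC·CA
    A ↦ CA
    B ↦ AC
    C ↦ BA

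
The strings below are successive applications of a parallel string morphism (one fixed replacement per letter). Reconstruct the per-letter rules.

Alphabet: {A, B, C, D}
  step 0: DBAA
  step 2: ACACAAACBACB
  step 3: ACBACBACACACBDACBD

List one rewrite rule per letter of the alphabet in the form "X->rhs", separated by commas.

A->AC, B->D, C->B, D->AA

  step 2 ⇒ step 3: ACACAAACBACB ⇒ AC·B·AC·B·AC·AC·AC·B·D·AC·B·D
    A ↦ AC
    B ↦ D
    C ↦ B
    D ↦ AA  (constrained at step 0)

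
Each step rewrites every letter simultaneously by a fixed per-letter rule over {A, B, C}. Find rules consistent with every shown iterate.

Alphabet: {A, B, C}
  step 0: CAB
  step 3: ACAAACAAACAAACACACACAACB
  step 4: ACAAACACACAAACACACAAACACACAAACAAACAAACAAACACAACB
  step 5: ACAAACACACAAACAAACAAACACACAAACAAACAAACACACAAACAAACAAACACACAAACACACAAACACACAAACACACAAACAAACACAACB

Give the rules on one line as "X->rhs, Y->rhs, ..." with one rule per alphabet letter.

  step 4 ⇒ step 5: ACAAACACACAAACACACAAACACACAAACAAACAAACAAACACAACB ⇒ AC·AA·AC·AC·AC·AA·AC·AA·AC·AA·AC·AC·AC·AA·AC·AA·AC·AA·AC·AC·AC·AA·AC·AA·AC·AA·AC·AC·AC·AA·AC·AC·AC·AA·AC·AC·AC·AA·AC·AC·AC·AA·AC·AA·AC·AC·AA·CB
    A ↦ AC
    B ↦ CB
    C ↦ AA

A->AC, B->CB, C->AA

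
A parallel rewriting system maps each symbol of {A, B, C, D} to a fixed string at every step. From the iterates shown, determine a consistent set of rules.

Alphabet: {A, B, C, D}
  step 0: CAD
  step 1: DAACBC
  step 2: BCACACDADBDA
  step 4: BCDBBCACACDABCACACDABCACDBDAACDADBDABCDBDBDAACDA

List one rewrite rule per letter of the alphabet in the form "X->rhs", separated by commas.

A->AC, B->DB, C->DA, D->BC

  step 1 ⇒ step 2: DAACBC ⇒ BC·AC·AC·DA·DB·DA
    A ↦ AC
    B ↦ DB
    C ↦ DA
    D ↦ BC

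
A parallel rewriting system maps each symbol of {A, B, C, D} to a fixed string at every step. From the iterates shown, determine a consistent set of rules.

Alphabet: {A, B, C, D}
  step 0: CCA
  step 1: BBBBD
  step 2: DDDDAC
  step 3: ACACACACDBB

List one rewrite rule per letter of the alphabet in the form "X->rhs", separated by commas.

  step 2 ⇒ step 3: DDDDAC ⇒ AC·AC·AC·AC·D·BB
    A ↦ D
    C ↦ BB
    D ↦ AC
  step 1 ⇒ step 2: BBBBD ⇒ D·D·D·D·AC
    B ↦ D

A->D, B->D, C->BB, D->AC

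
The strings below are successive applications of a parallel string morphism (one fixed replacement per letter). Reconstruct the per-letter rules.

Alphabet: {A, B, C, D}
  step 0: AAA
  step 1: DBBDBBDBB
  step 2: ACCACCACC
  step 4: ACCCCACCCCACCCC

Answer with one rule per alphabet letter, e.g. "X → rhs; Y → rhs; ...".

A->DBB, B->C, C->B, D->A

  step 1 ⇒ step 2: DBBDBBDBB ⇒ A·C·C·A·C·C·A·C·C
    B ↦ C
    D ↦ A
  step 0 ⇒ step 1: AAA ⇒ DBB·DBB·DBB
    A ↦ DBB
    C ↦ B  (constrained at step 2)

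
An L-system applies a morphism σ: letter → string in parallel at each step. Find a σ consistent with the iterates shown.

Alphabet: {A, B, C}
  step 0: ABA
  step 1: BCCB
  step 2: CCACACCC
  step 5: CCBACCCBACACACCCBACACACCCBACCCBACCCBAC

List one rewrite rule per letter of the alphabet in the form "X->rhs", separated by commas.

A->B, B->CC, C->AC

  step 1 ⇒ step 2: BCCB ⇒ CC·AC·AC·CC
    B ↦ CC
    C ↦ AC
  step 0 ⇒ step 1: ABA ⇒ B·CC·B
    A ↦ B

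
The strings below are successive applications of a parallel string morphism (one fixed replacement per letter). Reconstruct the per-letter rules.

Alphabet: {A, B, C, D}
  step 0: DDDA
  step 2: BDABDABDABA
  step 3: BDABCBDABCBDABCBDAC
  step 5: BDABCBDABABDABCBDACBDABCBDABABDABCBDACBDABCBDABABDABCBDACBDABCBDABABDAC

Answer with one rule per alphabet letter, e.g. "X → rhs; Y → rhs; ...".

  step 2 ⇒ step 3: BDABDABDABA ⇒ BDA·B·C·BDA·B·C·BDA·B·C·BDA·C
    A ↦ C
    B ↦ BDA
    D ↦ B
    C ↦ BA  (constrained at step 3)

A->C, B->BDA, C->BA, D->B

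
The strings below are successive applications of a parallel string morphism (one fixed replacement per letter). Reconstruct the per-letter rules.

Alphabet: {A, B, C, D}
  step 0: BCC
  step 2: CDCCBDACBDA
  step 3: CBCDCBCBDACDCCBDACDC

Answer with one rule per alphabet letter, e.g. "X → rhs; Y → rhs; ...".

A->C, B->DA, C->CB, D->CD

  step 2 ⇒ step 3: CDCCBDACBDA ⇒ CB·CD·CB·CB·DA·CD·C·CB·DA·CD·C
    A ↦ C
    B ↦ DA
    C ↦ CB
    D ↦ CD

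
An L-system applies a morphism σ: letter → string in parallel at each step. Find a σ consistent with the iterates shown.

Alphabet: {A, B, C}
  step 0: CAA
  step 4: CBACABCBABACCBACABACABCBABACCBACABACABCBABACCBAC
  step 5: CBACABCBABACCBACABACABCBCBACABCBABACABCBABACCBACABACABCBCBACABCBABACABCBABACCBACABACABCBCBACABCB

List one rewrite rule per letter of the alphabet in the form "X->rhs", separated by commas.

A->AB, B->AC, C->CB

  step 4 ⇒ step 5: CBACABCBABACCBACABACABCBABACCBACABACABCBABACCBAC ⇒ CB·AC·AB·CB·AB·AC·CB·AC·AB·AC·AB·CB·CB·AC·AB·CB·AB·AC·AB·CB·AB·AC·CB·AC·AB·AC·AB·CB·CB·AC·AB·CB·AB·AC·AB·CB·AB·AC·CB·AC·AB·AC·AB·CB·CB·AC·AB·CB
    A ↦ AB
    B ↦ AC
    C ↦ CB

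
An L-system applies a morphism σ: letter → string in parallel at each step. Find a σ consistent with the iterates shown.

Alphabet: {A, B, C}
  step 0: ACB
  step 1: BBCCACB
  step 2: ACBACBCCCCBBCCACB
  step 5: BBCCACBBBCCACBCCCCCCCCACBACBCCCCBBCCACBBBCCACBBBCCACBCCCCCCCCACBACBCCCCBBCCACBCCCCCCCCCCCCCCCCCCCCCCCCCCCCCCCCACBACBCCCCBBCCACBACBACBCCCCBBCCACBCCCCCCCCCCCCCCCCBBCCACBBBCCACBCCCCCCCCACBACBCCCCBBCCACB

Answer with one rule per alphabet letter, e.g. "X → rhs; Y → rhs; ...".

  step 1 ⇒ step 2: BBCCACB ⇒ ACB·ACB·CC·CC·BB·CC·ACB
    A ↦ BB
    B ↦ ACB
    C ↦ CC

A->BB, B->ACB, C->CC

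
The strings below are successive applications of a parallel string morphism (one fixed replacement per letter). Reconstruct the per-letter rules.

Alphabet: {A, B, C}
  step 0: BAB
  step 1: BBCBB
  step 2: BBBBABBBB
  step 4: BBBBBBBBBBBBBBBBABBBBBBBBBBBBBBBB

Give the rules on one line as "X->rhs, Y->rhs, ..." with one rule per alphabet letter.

  step 1 ⇒ step 2: BBCBB ⇒ BB·BB·A·BB·BB
    B ↦ BB
    C ↦ A
  step 0 ⇒ step 1: BAB ⇒ BB·C·BB
    A ↦ C

A->C, B->BB, C->A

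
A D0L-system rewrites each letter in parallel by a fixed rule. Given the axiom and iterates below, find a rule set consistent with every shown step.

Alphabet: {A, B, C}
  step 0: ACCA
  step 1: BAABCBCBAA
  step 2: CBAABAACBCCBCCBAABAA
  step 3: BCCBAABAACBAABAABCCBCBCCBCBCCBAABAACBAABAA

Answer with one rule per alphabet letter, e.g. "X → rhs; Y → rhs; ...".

A->BAA, B->C, C->BC

  step 2 ⇒ step 3: CBAABAACBCCBCCBAABAA ⇒ BC·C·BAA·BAA·C·BAA·BAA·BC·C·BC·BC·C·BC·BC·C·BAA·BAA·C·BAA·BAA
    A ↦ BAA
    B ↦ C
    C ↦ BC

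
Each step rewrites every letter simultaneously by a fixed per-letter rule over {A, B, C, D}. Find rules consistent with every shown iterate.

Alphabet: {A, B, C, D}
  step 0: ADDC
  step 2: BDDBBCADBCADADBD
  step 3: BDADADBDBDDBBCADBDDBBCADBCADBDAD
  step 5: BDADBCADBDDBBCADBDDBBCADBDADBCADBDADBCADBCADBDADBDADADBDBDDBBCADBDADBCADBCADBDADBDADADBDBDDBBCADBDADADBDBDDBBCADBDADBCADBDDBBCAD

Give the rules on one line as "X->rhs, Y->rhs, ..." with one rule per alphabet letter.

A->BC, B->BD, C->DB, D->AD

  step 2 ⇒ step 3: BDDBBCADBCADADBD ⇒ BD·AD·AD·BD·BD·DB·BC·AD·BD·DB·BC·AD·BC·AD·BD·AD
    A ↦ BC
    B ↦ BD
    C ↦ DB
    D ↦ AD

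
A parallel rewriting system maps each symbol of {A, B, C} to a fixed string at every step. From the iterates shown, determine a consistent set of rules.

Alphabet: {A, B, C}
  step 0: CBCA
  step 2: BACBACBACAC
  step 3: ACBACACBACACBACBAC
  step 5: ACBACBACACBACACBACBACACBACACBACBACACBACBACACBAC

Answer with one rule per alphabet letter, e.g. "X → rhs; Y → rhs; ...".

  step 2 ⇒ step 3: BACBACBACAC ⇒ AC·B·AC·AC·B·AC·AC·B·AC·B·AC
    A ↦ B
    B ↦ AC
    C ↦ AC

A->B, B->AC, C->AC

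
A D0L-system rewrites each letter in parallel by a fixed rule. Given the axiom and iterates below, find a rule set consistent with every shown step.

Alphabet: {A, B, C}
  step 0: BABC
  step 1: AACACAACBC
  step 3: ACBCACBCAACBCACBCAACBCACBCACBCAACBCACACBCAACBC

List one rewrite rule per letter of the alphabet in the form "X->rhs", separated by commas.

  step 0 ⇒ step 1: BABC ⇒ AAC·AC·AAC·BC
    A ↦ AC
    B ↦ AAC
    C ↦ BC

A->AC, B->AAC, C->BC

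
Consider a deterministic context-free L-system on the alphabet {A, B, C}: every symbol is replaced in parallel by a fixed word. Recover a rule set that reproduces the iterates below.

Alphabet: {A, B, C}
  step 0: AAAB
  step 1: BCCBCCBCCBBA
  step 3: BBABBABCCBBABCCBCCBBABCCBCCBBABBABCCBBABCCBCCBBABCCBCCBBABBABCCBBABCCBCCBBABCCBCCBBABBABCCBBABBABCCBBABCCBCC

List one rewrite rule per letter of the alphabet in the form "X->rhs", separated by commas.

  step 0 ⇒ step 1: AAAB ⇒ BCC·BCC·BCC·BBA
    A ↦ BCC
    B ↦ BBA
    C ↦ BCC  (constrained at step 1)

A->BCC, B->BBA, C->BCC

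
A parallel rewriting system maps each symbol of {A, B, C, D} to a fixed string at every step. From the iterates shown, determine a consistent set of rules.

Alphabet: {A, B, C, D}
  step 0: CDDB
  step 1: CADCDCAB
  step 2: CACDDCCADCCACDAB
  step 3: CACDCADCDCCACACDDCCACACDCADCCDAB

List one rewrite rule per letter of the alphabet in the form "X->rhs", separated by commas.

A->CD, B->AB, C->CA, D->DC

  step 2 ⇒ step 3: CACDDCCADCCACDAB ⇒ CA·CD·CA·DC·DC·CA·CA·CD·DC·CA·CA·CD·CA·DC·CD·AB
    A ↦ CD
    B ↦ AB
    C ↦ CA
    D ↦ DC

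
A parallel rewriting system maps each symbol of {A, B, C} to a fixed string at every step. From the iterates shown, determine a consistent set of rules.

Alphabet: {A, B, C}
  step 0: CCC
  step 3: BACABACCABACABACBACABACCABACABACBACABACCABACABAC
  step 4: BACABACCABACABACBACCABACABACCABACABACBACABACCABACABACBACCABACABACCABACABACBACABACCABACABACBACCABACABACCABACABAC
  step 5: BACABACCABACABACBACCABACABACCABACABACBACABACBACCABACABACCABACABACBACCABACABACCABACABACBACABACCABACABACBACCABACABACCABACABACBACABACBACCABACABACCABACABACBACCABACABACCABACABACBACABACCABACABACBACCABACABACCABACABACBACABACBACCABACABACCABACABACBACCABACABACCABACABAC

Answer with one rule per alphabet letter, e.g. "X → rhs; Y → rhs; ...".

A->CA, B->BA, C->BAC

  step 4 ⇒ step 5: BACABACCABACABACBACCABACABACCABACABACBACABACCABACABACBACCABACABACCABACABACBACABACCABACABACBACCABACABACCABACABAC ⇒ BA·CA·BAC·CA·BA·CA·BAC·BAC·CA·BA·CA·BAC·CA·BA·CA·BAC·BA·CA·BAC·BAC·CA·BA·CA·BAC·CA·BA·CA·BAC·BAC·CA·BA·CA·BAC·CA·BA·CA·BAC·BA·CA·BAC·CA·BA·CA·BAC·BAC·CA·BA·CA·BAC·CA·BA·CA·BAC·BA·CA·BAC·BAC·CA·BA·CA·BAC·CA·BA·CA·BAC·BAC·CA·BA·CA·BAC·CA·BA·CA·BAC·BA·CA·BAC·CA·BA·CA·BAC·BAC·CA·BA·CA·BAC·CA·BA·CA·BAC·BA·CA·BAC·BAC·CA·BA·CA·BAC·CA·BA·CA·BAC·BAC·CA·BA·CA·BAC·CA·BA·CA·BAC
    A ↦ CA
    B ↦ BA
    C ↦ BAC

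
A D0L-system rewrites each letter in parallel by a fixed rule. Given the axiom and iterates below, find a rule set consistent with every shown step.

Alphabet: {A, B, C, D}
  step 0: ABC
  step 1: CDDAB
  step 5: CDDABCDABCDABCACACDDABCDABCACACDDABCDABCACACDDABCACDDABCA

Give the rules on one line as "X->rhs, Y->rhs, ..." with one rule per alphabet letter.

  step 0 ⇒ step 1: ABC ⇒ CD·D·AB
    A ↦ CD
    B ↦ D
    C ↦ AB
    D ↦ CA  (constrained at step 1)

A->CD, B->D, C->AB, D->CA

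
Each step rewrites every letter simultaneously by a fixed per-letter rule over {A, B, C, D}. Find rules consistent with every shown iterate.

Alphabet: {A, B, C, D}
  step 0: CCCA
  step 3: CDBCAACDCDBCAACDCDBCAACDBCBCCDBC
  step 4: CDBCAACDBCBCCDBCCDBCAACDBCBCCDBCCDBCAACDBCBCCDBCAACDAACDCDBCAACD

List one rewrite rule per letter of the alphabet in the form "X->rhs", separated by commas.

A->BC, B->AA, C->CD, D->BC

  step 3 ⇒ step 4: CDBCAACDCDBCAACDCDBCAACDBCBCCDBC ⇒ CD·BC·AA·CD·BC·BC·CD·BC·CD·BC·AA·CD·BC·BC·CD·BC·CD·BC·AA·CD·BC·BC·CD·BC·AA·CD·AA·CD·CD·BC·AA·CD
    A ↦ BC
    B ↦ AA
    C ↦ CD
    D ↦ BC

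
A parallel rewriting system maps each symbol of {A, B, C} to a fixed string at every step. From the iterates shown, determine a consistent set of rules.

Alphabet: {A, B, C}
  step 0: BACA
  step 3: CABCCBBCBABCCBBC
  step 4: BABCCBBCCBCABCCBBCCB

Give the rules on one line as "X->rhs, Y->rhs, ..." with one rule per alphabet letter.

A->ABC, B->C, C->B

  step 3 ⇒ step 4: CABCCBBCBABCCBBC ⇒ B·ABC·C·B·B·C·C·B·C·ABC·C·B·B·C·C·B
    A ↦ ABC
    B ↦ C
    C ↦ B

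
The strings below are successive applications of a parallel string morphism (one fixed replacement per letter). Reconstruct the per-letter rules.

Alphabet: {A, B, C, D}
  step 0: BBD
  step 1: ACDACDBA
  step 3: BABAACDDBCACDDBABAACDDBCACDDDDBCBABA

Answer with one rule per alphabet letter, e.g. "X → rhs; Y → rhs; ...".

  step 0 ⇒ step 1: BBD ⇒ ACD·ACD·BA
    B ↦ ACD
    D ↦ BA
    A ↦ D  (constrained at step 1)
    C ↦ DBC  (constrained at step 1)

A->D, B->ACD, C->DBC, D->BA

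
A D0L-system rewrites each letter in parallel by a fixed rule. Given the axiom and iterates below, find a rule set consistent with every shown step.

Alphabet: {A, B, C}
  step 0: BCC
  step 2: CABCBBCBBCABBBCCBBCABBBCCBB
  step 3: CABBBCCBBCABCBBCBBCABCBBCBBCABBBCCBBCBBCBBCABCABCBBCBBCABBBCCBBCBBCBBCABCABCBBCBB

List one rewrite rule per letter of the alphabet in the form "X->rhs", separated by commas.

A->BBC, B->CBB, C->CAB

  step 2 ⇒ step 3: CABCBBCBBCABBBCCBBCABBBCCBB ⇒ CAB·BBC·CBB·CAB·CBB·CBB·CAB·CBB·CBB·CAB·BBC·CBB·CBB·CBB·CAB·CAB·CBB·CBB·CAB·BBC·CBB·CBB·CBB·CAB·CAB·CBB·CBB
    A ↦ BBC
    B ↦ CBB
    C ↦ CAB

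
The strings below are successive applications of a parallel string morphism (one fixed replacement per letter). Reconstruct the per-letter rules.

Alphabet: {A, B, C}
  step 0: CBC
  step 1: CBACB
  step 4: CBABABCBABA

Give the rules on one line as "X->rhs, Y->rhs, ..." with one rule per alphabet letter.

A->B, B->A, C->CB

  step 0 ⇒ step 1: CBC ⇒ CB·A·CB
    B ↦ A
    C ↦ CB
    A ↦ B  (constrained at step 1)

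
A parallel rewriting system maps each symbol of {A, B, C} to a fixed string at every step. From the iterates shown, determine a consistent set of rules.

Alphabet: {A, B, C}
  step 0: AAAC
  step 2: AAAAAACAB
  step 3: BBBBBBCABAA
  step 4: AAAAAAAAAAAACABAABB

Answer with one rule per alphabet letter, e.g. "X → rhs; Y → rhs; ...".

  step 3 ⇒ step 4: BBBBBBCABAA ⇒ AA·AA·AA·AA·AA·AA·CA·B·AA·B·B
    A ↦ B
    B ↦ AA
    C ↦ CA

A->B, B->AA, C->CA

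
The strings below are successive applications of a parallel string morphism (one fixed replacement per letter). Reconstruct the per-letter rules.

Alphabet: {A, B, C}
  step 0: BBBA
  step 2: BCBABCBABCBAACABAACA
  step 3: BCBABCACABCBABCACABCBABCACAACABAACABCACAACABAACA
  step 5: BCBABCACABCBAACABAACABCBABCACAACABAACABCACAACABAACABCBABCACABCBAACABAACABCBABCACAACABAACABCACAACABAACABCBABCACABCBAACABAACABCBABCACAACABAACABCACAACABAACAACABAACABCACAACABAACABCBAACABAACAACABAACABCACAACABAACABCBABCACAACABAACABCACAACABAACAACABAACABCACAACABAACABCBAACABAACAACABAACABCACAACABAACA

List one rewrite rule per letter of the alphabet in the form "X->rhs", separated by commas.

A->ACA, B->BC, C->BA

  step 2 ⇒ step 3: BCBABCBABCBAACABAACA ⇒ BC·BA·BC·ACA·BC·BA·BC·ACA·BC·BA·BC·ACA·ACA·BA·ACA·BC·ACA·ACA·BA·ACA
    A ↦ ACA
    B ↦ BC
    C ↦ BA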